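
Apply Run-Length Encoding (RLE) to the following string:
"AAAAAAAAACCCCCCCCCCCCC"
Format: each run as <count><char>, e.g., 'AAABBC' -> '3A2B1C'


Scanning runs left to right:
  i=0: run of 'A' x 9 -> '9A'
  i=9: run of 'C' x 13 -> '13C'

RLE = 9A13C


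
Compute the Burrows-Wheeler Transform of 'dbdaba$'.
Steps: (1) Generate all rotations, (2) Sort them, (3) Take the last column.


Rotations (sorted):
  0: $dbdaba -> last char: a
  1: a$dbdab -> last char: b
  2: aba$dbd -> last char: d
  3: ba$dbda -> last char: a
  4: bdaba$d -> last char: d
  5: daba$db -> last char: b
  6: dbdaba$ -> last char: $


BWT = abdadb$


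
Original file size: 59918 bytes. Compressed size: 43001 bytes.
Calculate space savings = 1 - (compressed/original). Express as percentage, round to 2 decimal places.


ratio = compressed/original = 43001/59918 = 0.717664
savings = 1 - ratio = 1 - 0.717664 = 0.282336
as a percentage: 0.282336 * 100 = 28.23%

Space savings = 1 - 43001/59918 = 28.23%


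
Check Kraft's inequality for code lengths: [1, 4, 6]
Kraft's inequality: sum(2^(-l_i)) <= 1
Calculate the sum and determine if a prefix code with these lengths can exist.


Sum = 2^(-1) + 2^(-4) + 2^(-6)
    = 0.5 + 0.0625 + 0.015625
    = 37/64 = 0.578125
Since 0.578125 <= 1, Kraft's inequality IS satisfied.
A prefix code with these lengths CAN exist.

Kraft sum = 0.578125. Satisfied.


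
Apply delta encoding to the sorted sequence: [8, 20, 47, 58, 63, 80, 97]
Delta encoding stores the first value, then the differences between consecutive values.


First value: 8
Deltas:
  20 - 8 = 12
  47 - 20 = 27
  58 - 47 = 11
  63 - 58 = 5
  80 - 63 = 17
  97 - 80 = 17


Delta encoded: [8, 12, 27, 11, 5, 17, 17]


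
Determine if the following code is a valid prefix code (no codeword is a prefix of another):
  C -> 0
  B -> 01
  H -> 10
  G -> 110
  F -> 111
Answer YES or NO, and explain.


Checking each pair (does one codeword prefix another?):
  C='0' vs B='01': prefix -- VIOLATION

NO -- this is NOT a valid prefix code. C (0) is a prefix of B (01).


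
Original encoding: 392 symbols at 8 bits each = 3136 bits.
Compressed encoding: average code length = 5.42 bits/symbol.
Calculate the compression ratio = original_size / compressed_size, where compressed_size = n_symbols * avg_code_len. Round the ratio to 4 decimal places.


original_size = n_symbols * orig_bits = 392 * 8 = 3136 bits
compressed_size = n_symbols * avg_code_len = 392 * 5.42 = 2124.64 bits
ratio = original_size / compressed_size = 3136 / 2124.64 = 1.476

Compression ratio = 1.476


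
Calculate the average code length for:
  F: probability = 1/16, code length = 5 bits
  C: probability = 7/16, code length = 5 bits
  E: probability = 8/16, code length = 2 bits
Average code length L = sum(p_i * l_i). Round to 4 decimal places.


Weighted contributions p_i * l_i:
  F: (1/16) * 5 = 5/16
  C: (7/16) * 5 = 35/16
  E: (8/16) * 2 = 16/16
Sum = (5 + 35 + 16)/16 = 56/16

L = 56/16 = 3.5000 bits/symbol


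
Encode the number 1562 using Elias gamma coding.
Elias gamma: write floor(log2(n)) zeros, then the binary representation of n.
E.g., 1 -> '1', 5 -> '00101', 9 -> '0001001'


num_bits = floor(log2(1562)) + 1 = 11
leading_zeros = num_bits - 1 = 10
binary(1562) = 11000011010

Elias gamma(1562) = '0000000000' + '11000011010' = 000000000011000011010 (21 bits)


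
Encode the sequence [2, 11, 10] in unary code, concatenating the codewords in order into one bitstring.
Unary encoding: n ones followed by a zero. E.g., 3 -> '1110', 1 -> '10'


Encode each number as n ones followed by a terminating 0:
  2 -> 110 (3 bits)
  11 -> 111111111110 (12 bits)
  10 -> 11111111110 (11 bits)
Total length = 3 + 12 + 11 = 26 bits.

Unary([2, 11, 10]) = 11011111111111011111111110 (26 bits)


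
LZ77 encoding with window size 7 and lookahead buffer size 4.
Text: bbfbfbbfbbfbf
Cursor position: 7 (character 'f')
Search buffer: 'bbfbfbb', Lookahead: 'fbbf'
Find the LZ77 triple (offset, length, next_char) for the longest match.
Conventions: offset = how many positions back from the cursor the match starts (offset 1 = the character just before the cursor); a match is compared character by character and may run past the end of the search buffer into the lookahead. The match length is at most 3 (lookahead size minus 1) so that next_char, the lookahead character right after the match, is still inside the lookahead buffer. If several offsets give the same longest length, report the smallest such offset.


Try each offset into the search buffer:
  offset=1 (pos 6, char 'b'): match length 0
  offset=2 (pos 5, char 'b'): match length 0
  offset=3 (pos 4, char 'f'): match length 3
  offset=4 (pos 3, char 'b'): match length 0
  offset=5 (pos 2, char 'f'): match length 2
  offset=6 (pos 1, char 'b'): match length 0
  offset=7 (pos 0, char 'b'): match length 0
Longest match has length 3 at offset 3.
next_char = character at position 7 + 3 = 10 -> 'f'

Best match: offset=3, length=3 (matching 'fbb' starting at position 4)
LZ77 triple: (3, 3, 'f')


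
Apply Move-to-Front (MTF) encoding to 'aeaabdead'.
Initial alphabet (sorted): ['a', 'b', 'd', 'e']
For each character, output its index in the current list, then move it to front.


MTF encoding:
'a': index 0 in ['a', 'b', 'd', 'e'] -> ['a', 'b', 'd', 'e']
'e': index 3 in ['a', 'b', 'd', 'e'] -> ['e', 'a', 'b', 'd']
'a': index 1 in ['e', 'a', 'b', 'd'] -> ['a', 'e', 'b', 'd']
'a': index 0 in ['a', 'e', 'b', 'd'] -> ['a', 'e', 'b', 'd']
'b': index 2 in ['a', 'e', 'b', 'd'] -> ['b', 'a', 'e', 'd']
'd': index 3 in ['b', 'a', 'e', 'd'] -> ['d', 'b', 'a', 'e']
'e': index 3 in ['d', 'b', 'a', 'e'] -> ['e', 'd', 'b', 'a']
'a': index 3 in ['e', 'd', 'b', 'a'] -> ['a', 'e', 'd', 'b']
'd': index 2 in ['a', 'e', 'd', 'b'] -> ['d', 'a', 'e', 'b']


Output: [0, 3, 1, 0, 2, 3, 3, 3, 2]


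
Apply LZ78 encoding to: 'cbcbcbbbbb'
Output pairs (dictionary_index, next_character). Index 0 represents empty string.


LZ78 encoding steps:
Dictionary: {0: ''}
Step 1: w='' (idx 0), next='c' -> output (0, 'c'), add 'c' as idx 1
Step 2: w='' (idx 0), next='b' -> output (0, 'b'), add 'b' as idx 2
Step 3: w='c' (idx 1), next='b' -> output (1, 'b'), add 'cb' as idx 3
Step 4: w='cb' (idx 3), next='b' -> output (3, 'b'), add 'cbb' as idx 4
Step 5: w='b' (idx 2), next='b' -> output (2, 'b'), add 'bb' as idx 5
Step 6: w='b' (idx 2), end of input -> output (2, '')


Encoded: [(0, 'c'), (0, 'b'), (1, 'b'), (3, 'b'), (2, 'b'), (2, '')]


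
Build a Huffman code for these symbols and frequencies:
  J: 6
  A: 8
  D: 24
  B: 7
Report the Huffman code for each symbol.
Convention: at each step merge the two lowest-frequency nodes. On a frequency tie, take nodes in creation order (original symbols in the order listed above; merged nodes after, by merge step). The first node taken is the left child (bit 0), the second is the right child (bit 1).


Huffman tree construction:
Step 1: Merge J(6) + B(7) = 13
Step 2: Merge A(8) + (J+B)(13) = 21
Step 3: Merge (A+(J+B))(21) + D(24) = 45
Read each symbol's code off the tree from the root (left child = 0, right child = 1).

Codes:
  J: 010 (length 3)
  A: 00 (length 2)
  D: 1 (length 1)
  B: 011 (length 3)
Average code length: 79/45 = 1.7556 bits/symbol


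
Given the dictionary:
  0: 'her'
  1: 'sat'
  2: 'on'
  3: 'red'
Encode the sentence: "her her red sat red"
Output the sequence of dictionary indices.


Look up each word in the dictionary:
  'her' -> 0
  'her' -> 0
  'red' -> 3
  'sat' -> 1
  'red' -> 3

Encoded: [0, 0, 3, 1, 3]


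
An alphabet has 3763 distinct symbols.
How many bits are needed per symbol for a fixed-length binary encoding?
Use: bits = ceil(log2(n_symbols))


log2(3763) = 11.8777
Bracket: 2^11 = 2048 < 3763 <= 2^12 = 4096
So ceil(log2(3763)) = 12

bits = ceil(log2(3763)) = ceil(11.8777) = 12 bits


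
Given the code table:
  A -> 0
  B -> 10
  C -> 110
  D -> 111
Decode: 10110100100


Decoding:
10 -> B
110 -> C
10 -> B
0 -> A
10 -> B
0 -> A


Result: BCBABA


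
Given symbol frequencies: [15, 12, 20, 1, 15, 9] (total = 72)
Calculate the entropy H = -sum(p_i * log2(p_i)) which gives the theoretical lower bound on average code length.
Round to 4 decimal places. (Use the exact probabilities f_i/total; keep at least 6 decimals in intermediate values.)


Per-symbol terms -p_i * log2(p_i) with p_i = f_i/72:
  p = 15/72 = 0.208333: log2(p) = -2.263034, -p*log2(p) = 0.471466
  p = 12/72 = 0.166667: log2(p) = -2.584963, -p*log2(p) = 0.430827
  p = 20/72 = 0.277778: log2(p) = -1.847997, -p*log2(p) = 0.513332
  p = 1/72 = 0.013889: log2(p) = -6.169925, -p*log2(p) = 0.085693
  p = 15/72 = 0.208333: log2(p) = -2.263034, -p*log2(p) = 0.471466
  p = 9/72 = 0.125000: log2(p) = -3.000000, -p*log2(p) = 0.375000
H = 0.471466 + 0.430827 + 0.513332 + 0.085693 + 0.471466 + 0.375000 = 2.347784

H = 2.3478 bits/symbol


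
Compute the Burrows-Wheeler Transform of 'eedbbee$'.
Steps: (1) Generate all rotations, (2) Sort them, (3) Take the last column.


Rotations (sorted):
  0: $eedbbee -> last char: e
  1: bbee$eed -> last char: d
  2: bee$eedb -> last char: b
  3: dbbee$ee -> last char: e
  4: e$eedbbe -> last char: e
  5: edbbee$e -> last char: e
  6: ee$eedbb -> last char: b
  7: eedbbee$ -> last char: $


BWT = edbeeeb$


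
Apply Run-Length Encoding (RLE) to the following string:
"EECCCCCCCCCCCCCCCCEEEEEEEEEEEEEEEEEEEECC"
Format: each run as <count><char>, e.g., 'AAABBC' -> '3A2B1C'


Scanning runs left to right:
  i=0: run of 'E' x 2 -> '2E'
  i=2: run of 'C' x 16 -> '16C'
  i=18: run of 'E' x 20 -> '20E'
  i=38: run of 'C' x 2 -> '2C'

RLE = 2E16C20E2C


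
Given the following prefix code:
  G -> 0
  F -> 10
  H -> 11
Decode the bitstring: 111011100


Decoding step by step:
Bits 11 -> H
Bits 10 -> F
Bits 11 -> H
Bits 10 -> F
Bits 0 -> G


Decoded message: HFHFG


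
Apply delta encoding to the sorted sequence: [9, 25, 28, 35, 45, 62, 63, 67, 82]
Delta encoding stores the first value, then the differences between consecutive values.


First value: 9
Deltas:
  25 - 9 = 16
  28 - 25 = 3
  35 - 28 = 7
  45 - 35 = 10
  62 - 45 = 17
  63 - 62 = 1
  67 - 63 = 4
  82 - 67 = 15


Delta encoded: [9, 16, 3, 7, 10, 17, 1, 4, 15]


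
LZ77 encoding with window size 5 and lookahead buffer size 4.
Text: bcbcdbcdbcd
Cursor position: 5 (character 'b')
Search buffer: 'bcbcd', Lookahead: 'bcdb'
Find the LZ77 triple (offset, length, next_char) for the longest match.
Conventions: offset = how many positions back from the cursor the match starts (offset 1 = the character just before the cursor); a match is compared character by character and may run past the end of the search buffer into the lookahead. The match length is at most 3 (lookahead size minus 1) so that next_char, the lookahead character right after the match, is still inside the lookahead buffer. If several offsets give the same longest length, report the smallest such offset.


Try each offset into the search buffer:
  offset=1 (pos 4, char 'd'): match length 0
  offset=2 (pos 3, char 'c'): match length 0
  offset=3 (pos 2, char 'b'): match length 3
  offset=4 (pos 1, char 'c'): match length 0
  offset=5 (pos 0, char 'b'): match length 2
Longest match has length 3 at offset 3.
next_char = character at position 5 + 3 = 8 -> 'b'

Best match: offset=3, length=3 (matching 'bcd' starting at position 2)
LZ77 triple: (3, 3, 'b')


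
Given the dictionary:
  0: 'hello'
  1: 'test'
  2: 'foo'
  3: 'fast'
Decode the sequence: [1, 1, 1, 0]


Look up each index in the dictionary:
  1 -> 'test'
  1 -> 'test'
  1 -> 'test'
  0 -> 'hello'

Decoded: "test test test hello"


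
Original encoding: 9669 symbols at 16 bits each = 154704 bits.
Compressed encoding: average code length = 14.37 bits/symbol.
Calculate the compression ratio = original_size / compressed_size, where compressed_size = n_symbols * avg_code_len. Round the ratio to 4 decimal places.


original_size = n_symbols * orig_bits = 9669 * 16 = 154704 bits
compressed_size = n_symbols * avg_code_len = 9669 * 14.37 = 138943.53 bits
ratio = original_size / compressed_size = 154704 / 138943.53 = 1.1134

Compression ratio = 1.1134


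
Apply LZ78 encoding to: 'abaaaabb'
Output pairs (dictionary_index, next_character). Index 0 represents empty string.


LZ78 encoding steps:
Dictionary: {0: ''}
Step 1: w='' (idx 0), next='a' -> output (0, 'a'), add 'a' as idx 1
Step 2: w='' (idx 0), next='b' -> output (0, 'b'), add 'b' as idx 2
Step 3: w='a' (idx 1), next='a' -> output (1, 'a'), add 'aa' as idx 3
Step 4: w='aa' (idx 3), next='b' -> output (3, 'b'), add 'aab' as idx 4
Step 5: w='b' (idx 2), end of input -> output (2, '')


Encoded: [(0, 'a'), (0, 'b'), (1, 'a'), (3, 'b'), (2, '')]


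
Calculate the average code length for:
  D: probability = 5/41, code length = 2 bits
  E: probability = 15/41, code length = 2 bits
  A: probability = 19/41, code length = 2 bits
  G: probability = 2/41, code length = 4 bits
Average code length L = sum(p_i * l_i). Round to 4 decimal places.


Weighted contributions p_i * l_i:
  D: (5/41) * 2 = 10/41
  E: (15/41) * 2 = 30/41
  A: (19/41) * 2 = 38/41
  G: (2/41) * 4 = 8/41
Sum = (10 + 30 + 38 + 8)/41 = 86/41

L = 86/41 = 2.0976 bits/symbol


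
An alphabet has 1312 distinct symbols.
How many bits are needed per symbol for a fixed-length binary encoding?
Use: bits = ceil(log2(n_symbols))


log2(1312) = 10.3576
Bracket: 2^10 = 1024 < 1312 <= 2^11 = 2048
So ceil(log2(1312)) = 11

bits = ceil(log2(1312)) = ceil(10.3576) = 11 bits


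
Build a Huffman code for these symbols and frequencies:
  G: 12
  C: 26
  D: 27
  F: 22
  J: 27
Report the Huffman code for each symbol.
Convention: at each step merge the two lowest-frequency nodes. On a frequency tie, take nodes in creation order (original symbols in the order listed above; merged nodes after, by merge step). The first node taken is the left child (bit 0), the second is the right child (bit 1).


Huffman tree construction:
Step 1: Merge G(12) + F(22) = 34
Step 2: Merge C(26) + D(27) = 53
Step 3: Merge J(27) + (G+F)(34) = 61
Step 4: Merge (C+D)(53) + (J+(G+F))(61) = 114
Read each symbol's code off the tree from the root (left child = 0, right child = 1).

Codes:
  G: 110 (length 3)
  C: 00 (length 2)
  D: 01 (length 2)
  F: 111 (length 3)
  J: 10 (length 2)
Average code length: 262/114 = 2.2982 bits/symbol


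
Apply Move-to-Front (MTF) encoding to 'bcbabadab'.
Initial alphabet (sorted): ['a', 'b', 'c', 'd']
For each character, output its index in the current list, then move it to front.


MTF encoding:
'b': index 1 in ['a', 'b', 'c', 'd'] -> ['b', 'a', 'c', 'd']
'c': index 2 in ['b', 'a', 'c', 'd'] -> ['c', 'b', 'a', 'd']
'b': index 1 in ['c', 'b', 'a', 'd'] -> ['b', 'c', 'a', 'd']
'a': index 2 in ['b', 'c', 'a', 'd'] -> ['a', 'b', 'c', 'd']
'b': index 1 in ['a', 'b', 'c', 'd'] -> ['b', 'a', 'c', 'd']
'a': index 1 in ['b', 'a', 'c', 'd'] -> ['a', 'b', 'c', 'd']
'd': index 3 in ['a', 'b', 'c', 'd'] -> ['d', 'a', 'b', 'c']
'a': index 1 in ['d', 'a', 'b', 'c'] -> ['a', 'd', 'b', 'c']
'b': index 2 in ['a', 'd', 'b', 'c'] -> ['b', 'a', 'd', 'c']


Output: [1, 2, 1, 2, 1, 1, 3, 1, 2]


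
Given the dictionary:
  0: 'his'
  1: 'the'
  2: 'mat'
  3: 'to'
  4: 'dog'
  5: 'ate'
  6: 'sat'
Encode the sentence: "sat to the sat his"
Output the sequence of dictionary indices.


Look up each word in the dictionary:
  'sat' -> 6
  'to' -> 3
  'the' -> 1
  'sat' -> 6
  'his' -> 0

Encoded: [6, 3, 1, 6, 0]


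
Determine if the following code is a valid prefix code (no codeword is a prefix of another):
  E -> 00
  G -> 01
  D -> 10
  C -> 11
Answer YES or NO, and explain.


Checking each pair (does one codeword prefix another?):
  E='00' vs G='01': no prefix
  E='00' vs D='10': no prefix
  E='00' vs C='11': no prefix
  G='01' vs E='00': no prefix
  G='01' vs D='10': no prefix
  G='01' vs C='11': no prefix
  D='10' vs E='00': no prefix
  D='10' vs G='01': no prefix
  D='10' vs C='11': no prefix
  C='11' vs E='00': no prefix
  C='11' vs G='01': no prefix
  C='11' vs D='10': no prefix
No violation found over all pairs.

YES -- this is a valid prefix code. No codeword is a prefix of any other codeword.


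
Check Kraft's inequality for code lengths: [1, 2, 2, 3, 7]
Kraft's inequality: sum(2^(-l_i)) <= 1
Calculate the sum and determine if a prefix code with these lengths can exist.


Sum = 2^(-1) + 2^(-2) + 2^(-2) + 2^(-3) + 2^(-7)
    = 0.5 + 0.25 + 0.25 + 0.125 + 0.0078125
    = 145/128 = 1.1328125
Since 1.1328125 > 1, Kraft's inequality is NOT satisfied.
A prefix code with these lengths CANNOT exist.

Kraft sum = 1.1328125. Not satisfied.


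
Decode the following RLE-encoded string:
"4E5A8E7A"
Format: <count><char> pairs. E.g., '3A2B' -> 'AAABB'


Expanding each <count><char> pair:
  4E -> 'EEEE'
  5A -> 'AAAAA'
  8E -> 'EEEEEEEE'
  7A -> 'AAAAAAA'

Decoded = EEEEAAAAAEEEEEEEEAAAAAAA


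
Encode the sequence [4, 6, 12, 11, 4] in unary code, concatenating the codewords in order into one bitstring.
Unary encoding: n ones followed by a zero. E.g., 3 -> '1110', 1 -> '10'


Encode each number as n ones followed by a terminating 0:
  4 -> 11110 (5 bits)
  6 -> 1111110 (7 bits)
  12 -> 1111111111110 (13 bits)
  11 -> 111111111110 (12 bits)
  4 -> 11110 (5 bits)
Total length = 5 + 7 + 13 + 12 + 5 = 42 bits.

Unary([4, 6, 12, 11, 4]) = 111101111110111111111111011111111111011110 (42 bits)


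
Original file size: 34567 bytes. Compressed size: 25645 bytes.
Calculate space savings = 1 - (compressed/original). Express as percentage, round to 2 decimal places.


ratio = compressed/original = 25645/34567 = 0.741893
savings = 1 - ratio = 1 - 0.741893 = 0.258107
as a percentage: 0.258107 * 100 = 25.81%

Space savings = 1 - 25645/34567 = 25.81%


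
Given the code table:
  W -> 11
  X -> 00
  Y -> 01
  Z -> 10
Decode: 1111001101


Decoding:
11 -> W
11 -> W
00 -> X
11 -> W
01 -> Y


Result: WWXWY


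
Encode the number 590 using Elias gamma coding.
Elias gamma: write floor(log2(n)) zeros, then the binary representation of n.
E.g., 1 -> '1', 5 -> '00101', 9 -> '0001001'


num_bits = floor(log2(590)) + 1 = 10
leading_zeros = num_bits - 1 = 9
binary(590) = 1001001110

Elias gamma(590) = '000000000' + '1001001110' = 0000000001001001110 (19 bits)


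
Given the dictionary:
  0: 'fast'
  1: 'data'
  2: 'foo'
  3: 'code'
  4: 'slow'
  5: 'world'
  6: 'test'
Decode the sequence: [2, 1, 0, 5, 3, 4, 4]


Look up each index in the dictionary:
  2 -> 'foo'
  1 -> 'data'
  0 -> 'fast'
  5 -> 'world'
  3 -> 'code'
  4 -> 'slow'
  4 -> 'slow'

Decoded: "foo data fast world code slow slow"


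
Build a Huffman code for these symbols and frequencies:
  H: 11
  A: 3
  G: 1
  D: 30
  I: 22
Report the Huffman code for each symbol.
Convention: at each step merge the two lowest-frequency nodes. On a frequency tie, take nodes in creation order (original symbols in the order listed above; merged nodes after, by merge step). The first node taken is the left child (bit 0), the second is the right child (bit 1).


Huffman tree construction:
Step 1: Merge G(1) + A(3) = 4
Step 2: Merge (G+A)(4) + H(11) = 15
Step 3: Merge ((G+A)+H)(15) + I(22) = 37
Step 4: Merge D(30) + (((G+A)+H)+I)(37) = 67
Read each symbol's code off the tree from the root (left child = 0, right child = 1).

Codes:
  H: 101 (length 3)
  A: 1001 (length 4)
  G: 1000 (length 4)
  D: 0 (length 1)
  I: 11 (length 2)
Average code length: 123/67 = 1.8358 bits/symbol


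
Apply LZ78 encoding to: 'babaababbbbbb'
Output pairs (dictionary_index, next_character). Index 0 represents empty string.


LZ78 encoding steps:
Dictionary: {0: ''}
Step 1: w='' (idx 0), next='b' -> output (0, 'b'), add 'b' as idx 1
Step 2: w='' (idx 0), next='a' -> output (0, 'a'), add 'a' as idx 2
Step 3: w='b' (idx 1), next='a' -> output (1, 'a'), add 'ba' as idx 3
Step 4: w='a' (idx 2), next='b' -> output (2, 'b'), add 'ab' as idx 4
Step 5: w='ab' (idx 4), next='b' -> output (4, 'b'), add 'abb' as idx 5
Step 6: w='b' (idx 1), next='b' -> output (1, 'b'), add 'bb' as idx 6
Step 7: w='bb' (idx 6), end of input -> output (6, '')


Encoded: [(0, 'b'), (0, 'a'), (1, 'a'), (2, 'b'), (4, 'b'), (1, 'b'), (6, '')]


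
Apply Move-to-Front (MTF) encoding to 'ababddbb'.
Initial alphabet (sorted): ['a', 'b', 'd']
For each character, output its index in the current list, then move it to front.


MTF encoding:
'a': index 0 in ['a', 'b', 'd'] -> ['a', 'b', 'd']
'b': index 1 in ['a', 'b', 'd'] -> ['b', 'a', 'd']
'a': index 1 in ['b', 'a', 'd'] -> ['a', 'b', 'd']
'b': index 1 in ['a', 'b', 'd'] -> ['b', 'a', 'd']
'd': index 2 in ['b', 'a', 'd'] -> ['d', 'b', 'a']
'd': index 0 in ['d', 'b', 'a'] -> ['d', 'b', 'a']
'b': index 1 in ['d', 'b', 'a'] -> ['b', 'd', 'a']
'b': index 0 in ['b', 'd', 'a'] -> ['b', 'd', 'a']


Output: [0, 1, 1, 1, 2, 0, 1, 0]


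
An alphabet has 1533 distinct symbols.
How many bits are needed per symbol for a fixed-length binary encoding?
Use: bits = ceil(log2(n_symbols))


log2(1533) = 10.5821
Bracket: 2^10 = 1024 < 1533 <= 2^11 = 2048
So ceil(log2(1533)) = 11

bits = ceil(log2(1533)) = ceil(10.5821) = 11 bits


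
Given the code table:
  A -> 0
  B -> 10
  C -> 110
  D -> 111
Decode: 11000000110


Decoding:
110 -> C
0 -> A
0 -> A
0 -> A
0 -> A
0 -> A
110 -> C


Result: CAAAAAC


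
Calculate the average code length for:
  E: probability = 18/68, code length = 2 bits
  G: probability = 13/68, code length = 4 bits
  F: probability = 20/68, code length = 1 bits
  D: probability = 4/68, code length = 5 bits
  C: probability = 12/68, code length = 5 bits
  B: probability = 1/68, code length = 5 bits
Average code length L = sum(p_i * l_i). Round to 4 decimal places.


Weighted contributions p_i * l_i:
  E: (18/68) * 2 = 36/68
  G: (13/68) * 4 = 52/68
  F: (20/68) * 1 = 20/68
  D: (4/68) * 5 = 20/68
  C: (12/68) * 5 = 60/68
  B: (1/68) * 5 = 5/68
Sum = (36 + 52 + 20 + 20 + 60 + 5)/68 = 193/68

L = 193/68 = 2.8382 bits/symbol


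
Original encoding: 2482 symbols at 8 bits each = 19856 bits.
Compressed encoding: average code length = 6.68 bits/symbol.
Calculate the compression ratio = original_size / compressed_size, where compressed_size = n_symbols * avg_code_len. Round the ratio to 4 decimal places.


original_size = n_symbols * orig_bits = 2482 * 8 = 19856 bits
compressed_size = n_symbols * avg_code_len = 2482 * 6.68 = 16579.76 bits
ratio = original_size / compressed_size = 19856 / 16579.76 = 1.1976

Compression ratio = 1.1976


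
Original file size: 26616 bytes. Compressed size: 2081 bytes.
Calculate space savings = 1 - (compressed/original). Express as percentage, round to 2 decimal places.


ratio = compressed/original = 2081/26616 = 0.078186
savings = 1 - ratio = 1 - 0.078186 = 0.921814
as a percentage: 0.921814 * 100 = 92.18%

Space savings = 1 - 2081/26616 = 92.18%


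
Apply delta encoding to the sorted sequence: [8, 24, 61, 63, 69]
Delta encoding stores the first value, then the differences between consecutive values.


First value: 8
Deltas:
  24 - 8 = 16
  61 - 24 = 37
  63 - 61 = 2
  69 - 63 = 6


Delta encoded: [8, 16, 37, 2, 6]


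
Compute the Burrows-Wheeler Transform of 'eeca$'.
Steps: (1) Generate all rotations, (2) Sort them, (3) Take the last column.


Rotations (sorted):
  0: $eeca -> last char: a
  1: a$eec -> last char: c
  2: ca$ee -> last char: e
  3: eca$e -> last char: e
  4: eeca$ -> last char: $


BWT = acee$


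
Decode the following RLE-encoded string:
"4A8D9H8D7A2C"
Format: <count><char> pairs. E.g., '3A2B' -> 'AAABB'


Expanding each <count><char> pair:
  4A -> 'AAAA'
  8D -> 'DDDDDDDD'
  9H -> 'HHHHHHHHH'
  8D -> 'DDDDDDDD'
  7A -> 'AAAAAAA'
  2C -> 'CC'

Decoded = AAAADDDDDDDDHHHHHHHHHDDDDDDDDAAAAAAACC


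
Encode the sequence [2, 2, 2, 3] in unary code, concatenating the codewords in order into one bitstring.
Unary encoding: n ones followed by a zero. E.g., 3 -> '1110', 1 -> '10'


Encode each number as n ones followed by a terminating 0:
  2 -> 110 (3 bits)
  2 -> 110 (3 bits)
  2 -> 110 (3 bits)
  3 -> 1110 (4 bits)
Total length = 3 + 3 + 3 + 4 = 13 bits.

Unary([2, 2, 2, 3]) = 1101101101110 (13 bits)


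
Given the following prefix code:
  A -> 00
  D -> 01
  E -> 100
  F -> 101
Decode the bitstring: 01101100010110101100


Decoding step by step:
Bits 01 -> D
Bits 101 -> F
Bits 100 -> E
Bits 01 -> D
Bits 01 -> D
Bits 101 -> F
Bits 01 -> D
Bits 100 -> E


Decoded message: DFEDDFDE


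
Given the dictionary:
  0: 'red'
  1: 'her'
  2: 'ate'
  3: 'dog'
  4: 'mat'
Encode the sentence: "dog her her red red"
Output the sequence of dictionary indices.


Look up each word in the dictionary:
  'dog' -> 3
  'her' -> 1
  'her' -> 1
  'red' -> 0
  'red' -> 0

Encoded: [3, 1, 1, 0, 0]


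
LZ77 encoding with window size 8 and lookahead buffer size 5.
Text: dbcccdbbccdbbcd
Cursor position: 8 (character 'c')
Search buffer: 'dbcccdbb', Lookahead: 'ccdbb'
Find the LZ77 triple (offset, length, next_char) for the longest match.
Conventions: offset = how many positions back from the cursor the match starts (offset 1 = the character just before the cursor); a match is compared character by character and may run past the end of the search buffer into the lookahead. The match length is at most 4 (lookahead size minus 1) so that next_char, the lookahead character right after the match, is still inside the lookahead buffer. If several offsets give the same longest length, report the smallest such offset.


Try each offset into the search buffer:
  offset=1 (pos 7, char 'b'): match length 0
  offset=2 (pos 6, char 'b'): match length 0
  offset=3 (pos 5, char 'd'): match length 0
  offset=4 (pos 4, char 'c'): match length 1
  offset=5 (pos 3, char 'c'): match length 4
  offset=6 (pos 2, char 'c'): match length 2
  offset=7 (pos 1, char 'b'): match length 0
  offset=8 (pos 0, char 'd'): match length 0
Longest match has length 4 at offset 5.
next_char = character at position 8 + 4 = 12 -> 'b'

Best match: offset=5, length=4 (matching 'ccdb' starting at position 3)
LZ77 triple: (5, 4, 'b')


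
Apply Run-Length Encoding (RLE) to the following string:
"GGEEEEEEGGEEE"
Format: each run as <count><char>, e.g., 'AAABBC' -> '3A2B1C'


Scanning runs left to right:
  i=0: run of 'G' x 2 -> '2G'
  i=2: run of 'E' x 6 -> '6E'
  i=8: run of 'G' x 2 -> '2G'
  i=10: run of 'E' x 3 -> '3E'

RLE = 2G6E2G3E


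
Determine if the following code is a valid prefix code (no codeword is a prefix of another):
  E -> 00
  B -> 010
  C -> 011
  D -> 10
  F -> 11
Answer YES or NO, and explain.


Checking each pair (does one codeword prefix another?):
  E='00' vs B='010': no prefix
  E='00' vs C='011': no prefix
  E='00' vs D='10': no prefix
  E='00' vs F='11': no prefix
  B='010' vs E='00': no prefix
  B='010' vs C='011': no prefix
  B='010' vs D='10': no prefix
  B='010' vs F='11': no prefix
  C='011' vs E='00': no prefix
  C='011' vs B='010': no prefix
  C='011' vs D='10': no prefix
  C='011' vs F='11': no prefix
  D='10' vs E='00': no prefix
  D='10' vs B='010': no prefix
  D='10' vs C='011': no prefix
  D='10' vs F='11': no prefix
  F='11' vs E='00': no prefix
  F='11' vs B='010': no prefix
  F='11' vs C='011': no prefix
  F='11' vs D='10': no prefix
No violation found over all pairs.

YES -- this is a valid prefix code. No codeword is a prefix of any other codeword.


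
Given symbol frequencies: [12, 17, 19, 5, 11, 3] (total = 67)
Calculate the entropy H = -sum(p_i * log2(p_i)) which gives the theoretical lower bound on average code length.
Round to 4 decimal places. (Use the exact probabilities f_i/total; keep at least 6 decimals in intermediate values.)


Per-symbol terms -p_i * log2(p_i) with p_i = f_i/67:
  p = 12/67 = 0.179104: log2(p) = -2.481127, -p*log2(p) = 0.444381
  p = 17/67 = 0.253731: log2(p) = -1.978626, -p*log2(p) = 0.502040
  p = 19/67 = 0.283582: log2(p) = -1.818162, -p*log2(p) = 0.515598
  p = 5/67 = 0.074627: log2(p) = -3.744161, -p*log2(p) = 0.279415
  p = 11/67 = 0.164179: log2(p) = -2.606658, -p*log2(p) = 0.427959
  p = 3/67 = 0.044776: log2(p) = -4.481127, -p*log2(p) = 0.200647
H = 0.444381 + 0.502040 + 0.515598 + 0.279415 + 0.427959 + 0.200647 = 2.370040

H = 2.37 bits/symbol


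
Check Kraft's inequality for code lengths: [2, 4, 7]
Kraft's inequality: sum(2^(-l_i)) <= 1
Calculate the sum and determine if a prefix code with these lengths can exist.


Sum = 2^(-2) + 2^(-4) + 2^(-7)
    = 0.25 + 0.0625 + 0.0078125
    = 41/128 = 0.3203125
Since 0.3203125 <= 1, Kraft's inequality IS satisfied.
A prefix code with these lengths CAN exist.

Kraft sum = 0.3203125. Satisfied.


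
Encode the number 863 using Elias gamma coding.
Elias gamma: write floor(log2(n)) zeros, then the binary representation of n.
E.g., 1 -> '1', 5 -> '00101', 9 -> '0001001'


num_bits = floor(log2(863)) + 1 = 10
leading_zeros = num_bits - 1 = 9
binary(863) = 1101011111

Elias gamma(863) = '000000000' + '1101011111' = 0000000001101011111 (19 bits)


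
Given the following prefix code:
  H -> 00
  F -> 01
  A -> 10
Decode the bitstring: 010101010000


Decoding step by step:
Bits 01 -> F
Bits 01 -> F
Bits 01 -> F
Bits 01 -> F
Bits 00 -> H
Bits 00 -> H


Decoded message: FFFFHH


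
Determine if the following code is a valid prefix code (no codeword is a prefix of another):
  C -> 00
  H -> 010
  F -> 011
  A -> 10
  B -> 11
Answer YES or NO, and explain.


Checking each pair (does one codeword prefix another?):
  C='00' vs H='010': no prefix
  C='00' vs F='011': no prefix
  C='00' vs A='10': no prefix
  C='00' vs B='11': no prefix
  H='010' vs C='00': no prefix
  H='010' vs F='011': no prefix
  H='010' vs A='10': no prefix
  H='010' vs B='11': no prefix
  F='011' vs C='00': no prefix
  F='011' vs H='010': no prefix
  F='011' vs A='10': no prefix
  F='011' vs B='11': no prefix
  A='10' vs C='00': no prefix
  A='10' vs H='010': no prefix
  A='10' vs F='011': no prefix
  A='10' vs B='11': no prefix
  B='11' vs C='00': no prefix
  B='11' vs H='010': no prefix
  B='11' vs F='011': no prefix
  B='11' vs A='10': no prefix
No violation found over all pairs.

YES -- this is a valid prefix code. No codeword is a prefix of any other codeword.


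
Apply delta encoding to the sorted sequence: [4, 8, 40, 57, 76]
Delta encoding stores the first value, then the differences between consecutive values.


First value: 4
Deltas:
  8 - 4 = 4
  40 - 8 = 32
  57 - 40 = 17
  76 - 57 = 19


Delta encoded: [4, 4, 32, 17, 19]


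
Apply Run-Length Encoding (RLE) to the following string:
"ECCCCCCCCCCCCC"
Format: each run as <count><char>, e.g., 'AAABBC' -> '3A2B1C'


Scanning runs left to right:
  i=0: run of 'E' x 1 -> '1E'
  i=1: run of 'C' x 13 -> '13C'

RLE = 1E13C


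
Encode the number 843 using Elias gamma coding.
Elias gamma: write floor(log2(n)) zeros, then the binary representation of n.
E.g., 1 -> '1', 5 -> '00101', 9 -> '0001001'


num_bits = floor(log2(843)) + 1 = 10
leading_zeros = num_bits - 1 = 9
binary(843) = 1101001011

Elias gamma(843) = '000000000' + '1101001011' = 0000000001101001011 (19 bits)


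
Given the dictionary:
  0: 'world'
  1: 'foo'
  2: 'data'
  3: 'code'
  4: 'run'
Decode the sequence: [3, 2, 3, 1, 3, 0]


Look up each index in the dictionary:
  3 -> 'code'
  2 -> 'data'
  3 -> 'code'
  1 -> 'foo'
  3 -> 'code'
  0 -> 'world'

Decoded: "code data code foo code world"


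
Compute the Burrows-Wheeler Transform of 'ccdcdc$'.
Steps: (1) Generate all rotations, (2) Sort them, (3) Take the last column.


Rotations (sorted):
  0: $ccdcdc -> last char: c
  1: c$ccdcd -> last char: d
  2: ccdcdc$ -> last char: $
  3: cdc$ccd -> last char: d
  4: cdcdc$c -> last char: c
  5: dc$ccdc -> last char: c
  6: dcdc$cc -> last char: c


BWT = cd$dccc


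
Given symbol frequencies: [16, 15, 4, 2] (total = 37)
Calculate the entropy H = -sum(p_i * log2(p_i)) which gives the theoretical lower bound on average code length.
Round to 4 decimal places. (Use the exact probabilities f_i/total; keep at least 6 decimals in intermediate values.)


Per-symbol terms -p_i * log2(p_i) with p_i = f_i/37:
  p = 16/37 = 0.432432: log2(p) = -1.209453, -p*log2(p) = 0.523007
  p = 15/37 = 0.405405: log2(p) = -1.302563, -p*log2(p) = 0.528066
  p = 4/37 = 0.108108: log2(p) = -3.209453, -p*log2(p) = 0.346968
  p = 2/37 = 0.054054: log2(p) = -4.209453, -p*log2(p) = 0.227538
H = 0.523007 + 0.528066 + 0.346968 + 0.227538 = 1.625579

H = 1.6256 bits/symbol


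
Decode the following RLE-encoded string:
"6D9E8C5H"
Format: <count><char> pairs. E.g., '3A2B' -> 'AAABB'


Expanding each <count><char> pair:
  6D -> 'DDDDDD'
  9E -> 'EEEEEEEEE'
  8C -> 'CCCCCCCC'
  5H -> 'HHHHH'

Decoded = DDDDDDEEEEEEEEECCCCCCCCHHHHH


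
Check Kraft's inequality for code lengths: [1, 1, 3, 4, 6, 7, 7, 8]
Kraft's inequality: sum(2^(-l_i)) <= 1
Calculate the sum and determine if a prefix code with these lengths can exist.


Sum = 2^(-1) + 2^(-1) + 2^(-3) + 2^(-4) + 2^(-6) + 2^(-7) + 2^(-7) + 2^(-8)
    = 0.5 + 0.5 + 0.125 + 0.0625 + 0.015625 + 0.0078125 + 0.0078125 + 0.00390625
    = 313/256 = 1.22265625
Since 1.22265625 > 1, Kraft's inequality is NOT satisfied.
A prefix code with these lengths CANNOT exist.

Kraft sum = 1.22265625. Not satisfied.


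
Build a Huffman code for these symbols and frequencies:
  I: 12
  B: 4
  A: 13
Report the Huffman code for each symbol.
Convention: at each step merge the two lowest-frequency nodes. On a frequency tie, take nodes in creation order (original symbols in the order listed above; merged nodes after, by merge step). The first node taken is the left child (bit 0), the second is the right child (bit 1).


Huffman tree construction:
Step 1: Merge B(4) + I(12) = 16
Step 2: Merge A(13) + (B+I)(16) = 29
Read each symbol's code off the tree from the root (left child = 0, right child = 1).

Codes:
  I: 11 (length 2)
  B: 10 (length 2)
  A: 0 (length 1)
Average code length: 45/29 = 1.5517 bits/symbol


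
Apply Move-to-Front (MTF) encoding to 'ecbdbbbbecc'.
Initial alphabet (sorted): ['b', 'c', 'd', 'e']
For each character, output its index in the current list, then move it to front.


MTF encoding:
'e': index 3 in ['b', 'c', 'd', 'e'] -> ['e', 'b', 'c', 'd']
'c': index 2 in ['e', 'b', 'c', 'd'] -> ['c', 'e', 'b', 'd']
'b': index 2 in ['c', 'e', 'b', 'd'] -> ['b', 'c', 'e', 'd']
'd': index 3 in ['b', 'c', 'e', 'd'] -> ['d', 'b', 'c', 'e']
'b': index 1 in ['d', 'b', 'c', 'e'] -> ['b', 'd', 'c', 'e']
'b': index 0 in ['b', 'd', 'c', 'e'] -> ['b', 'd', 'c', 'e']
'b': index 0 in ['b', 'd', 'c', 'e'] -> ['b', 'd', 'c', 'e']
'b': index 0 in ['b', 'd', 'c', 'e'] -> ['b', 'd', 'c', 'e']
'e': index 3 in ['b', 'd', 'c', 'e'] -> ['e', 'b', 'd', 'c']
'c': index 3 in ['e', 'b', 'd', 'c'] -> ['c', 'e', 'b', 'd']
'c': index 0 in ['c', 'e', 'b', 'd'] -> ['c', 'e', 'b', 'd']


Output: [3, 2, 2, 3, 1, 0, 0, 0, 3, 3, 0]


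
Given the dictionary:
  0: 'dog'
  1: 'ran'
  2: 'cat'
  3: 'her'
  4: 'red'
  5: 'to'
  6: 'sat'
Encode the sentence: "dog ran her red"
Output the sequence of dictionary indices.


Look up each word in the dictionary:
  'dog' -> 0
  'ran' -> 1
  'her' -> 3
  'red' -> 4

Encoded: [0, 1, 3, 4]


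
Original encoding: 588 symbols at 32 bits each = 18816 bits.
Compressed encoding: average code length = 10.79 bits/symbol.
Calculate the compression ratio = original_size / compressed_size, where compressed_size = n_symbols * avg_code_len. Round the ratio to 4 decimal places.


original_size = n_symbols * orig_bits = 588 * 32 = 18816 bits
compressed_size = n_symbols * avg_code_len = 588 * 10.79 = 6344.52 bits
ratio = original_size / compressed_size = 18816 / 6344.52 = 2.9657

Compression ratio = 2.9657


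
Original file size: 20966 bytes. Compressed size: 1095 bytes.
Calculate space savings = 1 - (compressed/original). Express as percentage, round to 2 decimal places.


ratio = compressed/original = 1095/20966 = 0.052227
savings = 1 - ratio = 1 - 0.052227 = 0.947773
as a percentage: 0.947773 * 100 = 94.78%

Space savings = 1 - 1095/20966 = 94.78%


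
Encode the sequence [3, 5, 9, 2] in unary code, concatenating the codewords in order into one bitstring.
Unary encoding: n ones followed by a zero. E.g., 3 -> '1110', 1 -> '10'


Encode each number as n ones followed by a terminating 0:
  3 -> 1110 (4 bits)
  5 -> 111110 (6 bits)
  9 -> 1111111110 (10 bits)
  2 -> 110 (3 bits)
Total length = 4 + 6 + 10 + 3 = 23 bits.

Unary([3, 5, 9, 2]) = 11101111101111111110110 (23 bits)


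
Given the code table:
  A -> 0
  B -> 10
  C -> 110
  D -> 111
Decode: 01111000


Decoding:
0 -> A
111 -> D
10 -> B
0 -> A
0 -> A


Result: ADBAA


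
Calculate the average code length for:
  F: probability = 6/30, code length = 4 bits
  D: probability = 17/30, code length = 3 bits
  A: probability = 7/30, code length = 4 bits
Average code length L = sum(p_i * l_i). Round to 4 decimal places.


Weighted contributions p_i * l_i:
  F: (6/30) * 4 = 24/30
  D: (17/30) * 3 = 51/30
  A: (7/30) * 4 = 28/30
Sum = (24 + 51 + 28)/30 = 103/30

L = 103/30 = 3.4333 bits/symbol


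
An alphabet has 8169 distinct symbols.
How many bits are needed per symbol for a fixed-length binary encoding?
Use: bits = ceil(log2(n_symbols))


log2(8169) = 12.9959
Bracket: 2^12 = 4096 < 8169 <= 2^13 = 8192
So ceil(log2(8169)) = 13

bits = ceil(log2(8169)) = ceil(12.9959) = 13 bits


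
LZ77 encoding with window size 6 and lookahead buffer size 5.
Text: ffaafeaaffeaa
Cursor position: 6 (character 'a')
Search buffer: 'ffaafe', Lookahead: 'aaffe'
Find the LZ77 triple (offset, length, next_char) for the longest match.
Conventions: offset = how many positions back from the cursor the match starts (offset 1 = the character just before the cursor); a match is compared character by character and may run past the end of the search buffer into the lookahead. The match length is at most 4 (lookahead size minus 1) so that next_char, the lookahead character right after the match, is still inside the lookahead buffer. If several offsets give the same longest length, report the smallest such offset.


Try each offset into the search buffer:
  offset=1 (pos 5, char 'e'): match length 0
  offset=2 (pos 4, char 'f'): match length 0
  offset=3 (pos 3, char 'a'): match length 1
  offset=4 (pos 2, char 'a'): match length 3
  offset=5 (pos 1, char 'f'): match length 0
  offset=6 (pos 0, char 'f'): match length 0
Longest match has length 3 at offset 4.
next_char = character at position 6 + 3 = 9 -> 'f'

Best match: offset=4, length=3 (matching 'aaf' starting at position 2)
LZ77 triple: (4, 3, 'f')


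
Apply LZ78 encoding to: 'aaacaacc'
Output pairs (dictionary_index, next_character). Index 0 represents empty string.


LZ78 encoding steps:
Dictionary: {0: ''}
Step 1: w='' (idx 0), next='a' -> output (0, 'a'), add 'a' as idx 1
Step 2: w='a' (idx 1), next='a' -> output (1, 'a'), add 'aa' as idx 2
Step 3: w='' (idx 0), next='c' -> output (0, 'c'), add 'c' as idx 3
Step 4: w='aa' (idx 2), next='c' -> output (2, 'c'), add 'aac' as idx 4
Step 5: w='c' (idx 3), end of input -> output (3, '')


Encoded: [(0, 'a'), (1, 'a'), (0, 'c'), (2, 'c'), (3, '')]


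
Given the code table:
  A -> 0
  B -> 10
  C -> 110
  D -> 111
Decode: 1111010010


Decoding:
111 -> D
10 -> B
10 -> B
0 -> A
10 -> B


Result: DBBAB


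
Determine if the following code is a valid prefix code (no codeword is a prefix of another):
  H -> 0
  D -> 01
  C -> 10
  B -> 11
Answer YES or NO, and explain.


Checking each pair (does one codeword prefix another?):
  H='0' vs D='01': prefix -- VIOLATION

NO -- this is NOT a valid prefix code. H (0) is a prefix of D (01).


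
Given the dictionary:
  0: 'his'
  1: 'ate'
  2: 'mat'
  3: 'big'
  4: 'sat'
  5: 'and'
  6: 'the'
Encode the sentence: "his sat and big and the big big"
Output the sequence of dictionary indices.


Look up each word in the dictionary:
  'his' -> 0
  'sat' -> 4
  'and' -> 5
  'big' -> 3
  'and' -> 5
  'the' -> 6
  'big' -> 3
  'big' -> 3

Encoded: [0, 4, 5, 3, 5, 6, 3, 3]


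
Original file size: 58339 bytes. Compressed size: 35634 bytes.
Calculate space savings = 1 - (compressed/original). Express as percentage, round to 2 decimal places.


ratio = compressed/original = 35634/58339 = 0.610809
savings = 1 - ratio = 1 - 0.610809 = 0.389191
as a percentage: 0.389191 * 100 = 38.92%

Space savings = 1 - 35634/58339 = 38.92%
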